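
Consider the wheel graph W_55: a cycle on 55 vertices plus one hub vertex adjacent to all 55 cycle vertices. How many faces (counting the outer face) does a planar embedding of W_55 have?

W_55 has V = 55 + 1 = 56 vertices and E = 2·55 = 110 edges.
By Euler's formula F = 2 − V + E = 2 − 56 + 110 = 56.

56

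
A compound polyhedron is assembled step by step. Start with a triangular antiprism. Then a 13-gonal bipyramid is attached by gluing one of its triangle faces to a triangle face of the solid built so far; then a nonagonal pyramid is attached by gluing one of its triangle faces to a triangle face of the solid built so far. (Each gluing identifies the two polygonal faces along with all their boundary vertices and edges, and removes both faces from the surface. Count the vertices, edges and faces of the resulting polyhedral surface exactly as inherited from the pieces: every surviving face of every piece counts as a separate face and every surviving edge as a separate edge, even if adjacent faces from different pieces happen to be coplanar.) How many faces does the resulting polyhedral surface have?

40

A triangular antiprism: V=6, E=12, F=8.
Attach a 13-gonal bipyramid (V=15, E=39, F=26) along a 3-gon: merge 3 vertices and 3 edges, delete both glued faces → V=18, E=48, F=32.
Attach a nonagonal pyramid (V=10, E=18, F=10) along a 3-gon: merge 3 vertices and 3 edges, delete both glued faces → V=25, E=63, F=40.
Check: V − E + F = 25 − 63 + 40 = 2.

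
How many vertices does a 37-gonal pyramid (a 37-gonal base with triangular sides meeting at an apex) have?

38

A pyramid on an n-gon base has one n-gon and n triangles: V = 37 + 1 = 38, E = 2·37 = 74, F = 37 + 1 = 38.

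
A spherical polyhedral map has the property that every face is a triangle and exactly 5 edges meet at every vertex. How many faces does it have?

Each face has 3 edges and each edge borders two faces, so 2E = 3F.
Each vertex has degree 5, so 5V = 2E and hence V = 3F/5.
Euler: V − E + F = 2 ⇒ (3F/5) − (3F/2) + F = 2.
Multiply by 10: (6 − 15 + 10)F = 20, i.e. 1F = 20.
So F = 20, E = 3·20/2 = 30, V = 3·20/5 = 12.

20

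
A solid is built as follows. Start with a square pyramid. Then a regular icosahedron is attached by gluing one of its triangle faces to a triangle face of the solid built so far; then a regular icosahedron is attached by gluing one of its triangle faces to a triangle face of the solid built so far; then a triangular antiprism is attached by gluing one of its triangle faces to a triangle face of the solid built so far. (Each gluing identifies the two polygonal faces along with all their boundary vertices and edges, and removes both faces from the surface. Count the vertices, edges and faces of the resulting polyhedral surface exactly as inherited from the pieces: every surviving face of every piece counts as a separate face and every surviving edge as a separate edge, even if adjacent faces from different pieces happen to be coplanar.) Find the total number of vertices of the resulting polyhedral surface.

26

A square pyramid: V=5, E=8, F=5.
Attach a regular icosahedron (V=12, E=30, F=20) along a 3-gon: merge 3 vertices and 3 edges, delete both glued faces → V=14, E=35, F=23.
Attach a regular icosahedron (V=12, E=30, F=20) along a 3-gon: merge 3 vertices and 3 edges, delete both glued faces → V=23, E=62, F=41.
Attach a triangular antiprism (V=6, E=12, F=8) along a 3-gon: merge 3 vertices and 3 edges, delete both glued faces → V=26, E=71, F=47.
Check: V − E + F = 26 − 71 + 47 = 2.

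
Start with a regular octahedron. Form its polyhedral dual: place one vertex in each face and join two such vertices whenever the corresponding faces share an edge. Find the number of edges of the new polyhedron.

The base solid has V = 6, E = 12, F = 8.
The dual swaps V and F and preserves E: V′ = F = 8, E′ = E = 12, F′ = V = 6.

12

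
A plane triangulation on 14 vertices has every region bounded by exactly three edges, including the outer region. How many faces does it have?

24

In a plane triangulation 3F = 2E and V − E + F = 2, so F = 2V − 4 = 2·14 − 4 = 24.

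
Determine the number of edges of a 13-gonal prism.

39

A prism on an n-gon has two n-gon bases and n rectangular sides: V = 2·13 = 26, E = 3·13 = 39, F = 13 + 2 = 15.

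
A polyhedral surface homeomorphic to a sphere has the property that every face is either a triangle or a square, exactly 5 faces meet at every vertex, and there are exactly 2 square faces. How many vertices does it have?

16

Let x be the number of triangles; then F = 2 + x.
Edge–face incidences: 2E = 4·2 + 3·x = 8 + 3x.
Every vertex has degree 5, so 5V = 2E.
Euler: V − E + F = 2 ⇒ (2E)/5 − E + (2 + x) = 2.
Multiply by 10: 2·(2E) − 5·(2E) + 10·(2 + x) = 20, i.e. 20 + 10x − 3·(8 + 3x) = 20.
Collecting terms: x − 4 = 20, so x = 24.
Then 2E = 8 + 3·24 = 80, so E = 40, V = 2E/5 = 16, F = 2 + 24 = 26.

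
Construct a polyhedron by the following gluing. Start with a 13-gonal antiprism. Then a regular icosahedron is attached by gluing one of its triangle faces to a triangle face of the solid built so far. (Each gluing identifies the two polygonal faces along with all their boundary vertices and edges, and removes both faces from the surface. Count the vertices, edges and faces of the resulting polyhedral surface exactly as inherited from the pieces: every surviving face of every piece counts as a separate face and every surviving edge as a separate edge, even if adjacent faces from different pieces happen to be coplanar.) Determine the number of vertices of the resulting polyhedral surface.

A 13-gonal antiprism: V=26, E=52, F=28.
Attach a regular icosahedron (V=12, E=30, F=20) along a 3-gon: merge 3 vertices and 3 edges, delete both glued faces → V=35, E=79, F=46.
Check: V − E + F = 35 − 79 + 46 = 2.

35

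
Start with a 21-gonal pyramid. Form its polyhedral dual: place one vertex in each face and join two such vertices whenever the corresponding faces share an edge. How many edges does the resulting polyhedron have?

42

The base solid has V = 22, E = 42, F = 22.
The dual swaps V and F and preserves E: V′ = F = 22, E′ = E = 42, F′ = V = 22.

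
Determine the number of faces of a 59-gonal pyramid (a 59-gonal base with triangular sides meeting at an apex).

60

A pyramid on an n-gon base has one n-gon and n triangles: V = 59 + 1 = 60, E = 2·59 = 118, F = 59 + 1 = 60.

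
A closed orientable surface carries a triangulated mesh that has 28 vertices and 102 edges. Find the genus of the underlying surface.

Every face is a triangle and each edge borders two faces, so 3F = 2·102, giving F = 68.
χ = V − E + F = 28 − 102 + 68 = -6.
For a closed orientable surface χ = 2 − 2g, so g = (2 − (-6))/2 = 4.

4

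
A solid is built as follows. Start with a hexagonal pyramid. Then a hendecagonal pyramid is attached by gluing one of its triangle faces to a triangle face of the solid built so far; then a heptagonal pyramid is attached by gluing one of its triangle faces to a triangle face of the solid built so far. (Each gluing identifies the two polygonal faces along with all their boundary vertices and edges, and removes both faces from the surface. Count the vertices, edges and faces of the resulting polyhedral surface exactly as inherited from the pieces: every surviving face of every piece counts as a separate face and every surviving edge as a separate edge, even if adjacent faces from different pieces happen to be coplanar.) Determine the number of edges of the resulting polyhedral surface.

42

A hexagonal pyramid: V=7, E=12, F=7.
Attach a hendecagonal pyramid (V=12, E=22, F=12) along a 3-gon: merge 3 vertices and 3 edges, delete both glued faces → V=16, E=31, F=17.
Attach a heptagonal pyramid (V=8, E=14, F=8) along a 3-gon: merge 3 vertices and 3 edges, delete both glued faces → V=21, E=42, F=23.
Check: V − E + F = 21 − 42 + 23 = 2.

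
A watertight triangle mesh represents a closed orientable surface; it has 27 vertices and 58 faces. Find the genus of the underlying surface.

Every face is a triangle, so 2E = 3·58 = 174, giving E = 87.
χ = V − E + F = 27 − 87 + 58 = -2.
For a closed orientable surface χ = 2 − 2g, so g = (2 − (-2))/2 = 2.

2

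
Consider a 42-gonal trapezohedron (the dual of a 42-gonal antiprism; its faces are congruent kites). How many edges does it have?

168

The n-trapezohedron (dual of the n-antiprism) has V = 2·42 + 2 = 86, E = 4·42 = 168, F = 2·42 = 84.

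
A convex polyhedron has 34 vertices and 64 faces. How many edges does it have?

96

Here V − E + F = 2.
E = V + F − (2) = 34 + 64 − (2) = 96.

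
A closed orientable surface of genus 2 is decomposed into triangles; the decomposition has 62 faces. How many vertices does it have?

χ = 2 − 2·2 = -2, and every face is a triangle so 3F = 2E.
E = 3·62/2 = 93. Then V = -2 + E − F = -2 + 93 − 62 = 29.

29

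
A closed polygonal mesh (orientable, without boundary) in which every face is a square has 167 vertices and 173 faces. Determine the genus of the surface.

Every face is a square, so 2E = 4·173 = 692, giving E = 346.
χ = V − E + F = 167 − 346 + 173 = -6.
For a closed orientable surface χ = 2 − 2g, so g = (2 − (-6))/2 = 4.

4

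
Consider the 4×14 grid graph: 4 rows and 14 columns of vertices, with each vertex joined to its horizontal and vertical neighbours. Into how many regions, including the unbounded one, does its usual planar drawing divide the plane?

The grid has V = 4·14 = 56 vertices and E = 4·13 + 14·3 = 94 edges.
F = 2 − V + E = 2 − 56 + 94 = 40.

40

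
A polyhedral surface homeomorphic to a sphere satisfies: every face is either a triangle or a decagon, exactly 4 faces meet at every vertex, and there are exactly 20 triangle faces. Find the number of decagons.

2

Let x be the number of decagons; then F = 20 + x.
Edge–face incidences: 2E = 3·20 + 10·x = 60 + 10x.
Every vertex has degree 4, so 4V = 2E.
Euler: V − E + F = 2 ⇒ (2E)/4 − E + (20 + x) = 2.
Multiply by 8: 2·(2E) − 4·(2E) + 8·(20 + x) = 16, i.e. 160 + 8x − 2·(60 + 10x) = 16.
Collecting terms: −12x + 40 = 16, so −12x = −24, so x = 2.
Then 2E = 60 + 10·2 = 80, so E = 40, V = 2E/4 = 20, F = 20 + 2 = 22.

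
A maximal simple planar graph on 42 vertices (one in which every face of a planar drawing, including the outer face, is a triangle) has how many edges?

In a plane triangulation 3F = 2E and V − E + F = 2, so E = 3V − 6 = 3·42 − 6 = 120.

120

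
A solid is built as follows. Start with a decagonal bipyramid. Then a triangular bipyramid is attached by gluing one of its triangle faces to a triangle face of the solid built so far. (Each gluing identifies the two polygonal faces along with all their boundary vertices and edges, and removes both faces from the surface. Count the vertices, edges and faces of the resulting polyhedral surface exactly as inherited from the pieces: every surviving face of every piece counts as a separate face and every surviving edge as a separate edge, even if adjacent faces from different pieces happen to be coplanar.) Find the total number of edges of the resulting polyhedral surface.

36

A decagonal bipyramid: V=12, E=30, F=20.
Attach a triangular bipyramid (V=5, E=9, F=6) along a 3-gon: merge 3 vertices and 3 edges, delete both glued faces → V=14, E=36, F=24.
Check: V − E + F = 14 − 36 + 24 = 2.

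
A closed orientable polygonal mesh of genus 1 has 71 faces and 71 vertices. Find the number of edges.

142

For a closed orientable surface of genus 1, χ = 2 − 2·1 = 0.
E = V + F − (0) = 71 + 71 − (0) = 142.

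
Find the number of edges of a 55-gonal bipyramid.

165

A bipyramid over an n-gon has 2n triangular faces and n + 2 vertices: V = 55 + 2 = 57, E = 3·55 = 165, F = 2·55 = 110.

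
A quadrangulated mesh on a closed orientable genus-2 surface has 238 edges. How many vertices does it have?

117

χ = 2 − 2·2 = -2, and every face is a square so 4F = 2E.
F = 2E/4 = 119. Then V = -2 + E − F = -2 + 238 − 119 = 117.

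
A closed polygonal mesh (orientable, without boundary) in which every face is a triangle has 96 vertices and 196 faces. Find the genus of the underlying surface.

Every face is a triangle, so 2E = 3·196 = 588, giving E = 294.
χ = V − E + F = 96 − 294 + 196 = -2.
For a closed orientable surface χ = 2 − 2g, so g = (2 − (-2))/2 = 2.

2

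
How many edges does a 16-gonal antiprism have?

64

An antiprism on an n-gon has two n-gon caps and 2n triangles: V = 2·16 = 32, E = 4·16 = 64, F = 2·16 + 2 = 34.
Check: V − E + F = 32 − 64 + 34 = 2.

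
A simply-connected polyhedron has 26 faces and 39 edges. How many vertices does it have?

15

Here V − E + F = 2.
V = 2 + E − F = 2 + 39 − 26 = 15.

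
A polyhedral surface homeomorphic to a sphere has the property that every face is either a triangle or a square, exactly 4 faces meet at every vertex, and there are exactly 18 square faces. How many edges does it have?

Let x be the number of triangles; then F = 18 + x.
Edge–face incidences: 2E = 4·18 + 3·x = 72 + 3x.
Every vertex has degree 4, so 4V = 2E.
Euler: V − E + F = 2 ⇒ (2E)/4 − E + (18 + x) = 2.
Multiply by 8: 2·(2E) − 4·(2E) + 8·(18 + x) = 16, i.e. 144 + 8x − 2·(72 + 3x) = 16.
Collecting terms: 2x = 16, so x = 8.
Then 2E = 72 + 3·8 = 96, so E = 48, V = 2E/4 = 24, F = 18 + 8 = 26.

48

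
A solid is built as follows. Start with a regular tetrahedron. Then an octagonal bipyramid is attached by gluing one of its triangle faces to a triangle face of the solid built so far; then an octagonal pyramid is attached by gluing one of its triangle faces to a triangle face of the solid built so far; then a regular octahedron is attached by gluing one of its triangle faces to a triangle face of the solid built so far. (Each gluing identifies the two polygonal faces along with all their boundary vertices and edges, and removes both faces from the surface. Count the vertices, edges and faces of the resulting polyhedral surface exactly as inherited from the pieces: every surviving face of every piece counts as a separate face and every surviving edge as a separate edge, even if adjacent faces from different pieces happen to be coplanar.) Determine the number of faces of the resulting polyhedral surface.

31

A regular tetrahedron: V=4, E=6, F=4.
Attach an octagonal bipyramid (V=10, E=24, F=16) along a 3-gon: merge 3 vertices and 3 edges, delete both glued faces → V=11, E=27, F=18.
Attach an octagonal pyramid (V=9, E=16, F=9) along a 3-gon: merge 3 vertices and 3 edges, delete both glued faces → V=17, E=40, F=25.
Attach a regular octahedron (V=6, E=12, F=8) along a 3-gon: merge 3 vertices and 3 edges, delete both glued faces → V=20, E=49, F=31.
Check: V − E + F = 20 − 49 + 31 = 2.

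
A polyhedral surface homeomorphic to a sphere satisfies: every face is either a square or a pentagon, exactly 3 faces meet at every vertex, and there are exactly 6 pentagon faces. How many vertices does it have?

14

Let x be the number of squares; then F = 6 + x.
Edge–face incidences: 2E = 5·6 + 4·x = 30 + 4x.
Every vertex has degree 3, so 3V = 2E.
Euler: V − E + F = 2 ⇒ (2E)/3 − E + (6 + x) = 2.
Multiply by 6: 2·(2E) − 3·(2E) + 6·(6 + x) = 12, i.e. 36 + 6x − (30 + 4x) = 12.
Collecting terms: 2x + 6 = 12, so 2x = 6, so x = 3.
Then 2E = 30 + 4·3 = 42, so E = 21, V = 2E/3 = 14, F = 6 + 3 = 9.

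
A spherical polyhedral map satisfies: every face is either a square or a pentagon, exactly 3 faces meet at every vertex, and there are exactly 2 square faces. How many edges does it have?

Let x be the number of pentagons; then F = 2 + x.
Edge–face incidences: 2E = 4·2 + 5·x = 8 + 5x.
Every vertex has degree 3, so 3V = 2E.
Euler: V − E + F = 2 ⇒ (2E)/3 − E + (2 + x) = 2.
Multiply by 6: 2·(2E) − 3·(2E) + 6·(2 + x) = 12, i.e. 12 + 6x − (8 + 5x) = 12.
Collecting terms: x + 4 = 12, so x = 8.
Then 2E = 8 + 5·8 = 48, so E = 24, V = 2E/3 = 16, F = 2 + 8 = 10.

24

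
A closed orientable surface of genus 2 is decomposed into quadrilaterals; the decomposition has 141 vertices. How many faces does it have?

χ = 2 − 2·2 = -2, and every face is a square so 4F = 2E.
V − E + F = -2 with E = 4F/2 gives 141 − (4/2 − 1)·F = -2, so F = 143 and E = 286.

143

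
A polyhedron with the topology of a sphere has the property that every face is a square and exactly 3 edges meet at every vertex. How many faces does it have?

Each face has 4 edges and each edge borders two faces, so 2E = 4F.
Each vertex has degree 3, so 3V = 2E and hence V = 4F/3.
Euler: V − E + F = 2 ⇒ (4F/3) − (4F/2) + F = 2.
Multiply by 6: (8 − 12 + 6)F = 12, i.e. 2F = 12.
So F = 6, E = 4·6/2 = 12, V = 4·6/3 = 8.

6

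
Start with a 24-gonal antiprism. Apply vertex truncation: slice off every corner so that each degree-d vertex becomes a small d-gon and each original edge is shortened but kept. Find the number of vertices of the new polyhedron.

192

The base solid has V = 48, E = 96, F = 50.
Truncation replaces each original edge-end by a new vertex, so V′ = 2E = 192.
Each original edge survives, and each old vertex of degree d contributes d new edges; summing degrees gives Σd = 2E, so E′ = E + 2E = 3E = 288.
Each original face survives and each original vertex becomes one new face: F′ = F + V = 98.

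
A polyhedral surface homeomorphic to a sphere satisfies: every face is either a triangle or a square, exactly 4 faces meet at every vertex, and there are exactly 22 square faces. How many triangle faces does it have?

Let x be the number of triangles; then F = 22 + x.
Edge–face incidences: 2E = 4·22 + 3·x = 88 + 3x.
Every vertex has degree 4, so 4V = 2E.
Euler: V − E + F = 2 ⇒ (2E)/4 − E + (22 + x) = 2.
Multiply by 8: 2·(2E) − 4·(2E) + 8·(22 + x) = 16, i.e. 176 + 8x − 2·(88 + 3x) = 16.
Collecting terms: 2x = 16, so x = 8.
Then 2E = 88 + 3·8 = 112, so E = 56, V = 2E/4 = 28, F = 22 + 8 = 30.

8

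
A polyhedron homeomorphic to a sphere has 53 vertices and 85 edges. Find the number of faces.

Here V − E + F = 2.
F = 2 − V + E = 2 − 53 + 85 = 34.

34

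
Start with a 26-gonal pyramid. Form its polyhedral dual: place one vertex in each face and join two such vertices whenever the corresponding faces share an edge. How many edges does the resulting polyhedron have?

52

The base solid has V = 27, E = 52, F = 27.
The dual swaps V and F and preserves E: V′ = F = 27, E′ = E = 52, F′ = V = 27.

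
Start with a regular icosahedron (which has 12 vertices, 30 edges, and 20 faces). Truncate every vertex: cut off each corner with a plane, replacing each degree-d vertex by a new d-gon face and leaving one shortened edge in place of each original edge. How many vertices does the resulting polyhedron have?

60

Truncation replaces each original edge-end by a new vertex, so V′ = 2E = 60.
Each original edge survives, and each old vertex of degree d contributes d new edges; summing degrees gives Σd = 2E, so E′ = E + 2E = 3E = 90.
Each original face survives and each original vertex becomes one new face: F′ = F + V = 32.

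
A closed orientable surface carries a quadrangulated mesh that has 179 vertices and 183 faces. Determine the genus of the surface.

Every face is a square, so 2E = 4·183 = 732, giving E = 366.
χ = V − E + F = 179 − 366 + 183 = -4.
For a closed orientable surface χ = 2 − 2g, so g = (2 − (-4))/2 = 3.

3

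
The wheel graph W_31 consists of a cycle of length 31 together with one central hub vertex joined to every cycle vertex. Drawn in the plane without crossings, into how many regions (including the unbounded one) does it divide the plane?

32

W_31 has V = 31 + 1 = 32 vertices and E = 2·31 = 62 edges.
By Euler's formula F = 2 − V + E = 2 − 32 + 62 = 32.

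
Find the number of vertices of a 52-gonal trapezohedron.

The n-trapezohedron (dual of the n-antiprism) has V = 2·52 + 2 = 106, E = 4·52 = 208, F = 2·52 = 104.

106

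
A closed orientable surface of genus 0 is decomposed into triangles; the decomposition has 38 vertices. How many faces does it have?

72

χ = 2 − 2·0 = 2, and every face is a triangle so 3F = 2E.
V − E + F = 2 with E = 3F/2 gives 38 − (3/2 − 1)·F = 2, so F = 72 and E = 108.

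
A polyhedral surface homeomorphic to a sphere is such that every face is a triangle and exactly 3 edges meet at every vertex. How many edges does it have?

6

Each face has 3 edges and each edge borders two faces, so 2E = 3F.
Each vertex has degree 3, so 3V = 2E and hence V = 3F/3.
Euler: V − E + F = 2 ⇒ (3F/3) − (3F/2) + F = 2.
Multiply by 6: (6 − 9 + 6)F = 12, i.e. 3F = 12.
So F = 4, E = 3·4/2 = 6, V = 3·4/3 = 4.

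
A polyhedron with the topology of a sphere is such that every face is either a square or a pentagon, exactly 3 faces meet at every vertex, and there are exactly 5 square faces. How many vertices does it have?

10

Let x be the number of pentagons; then F = 5 + x.
Edge–face incidences: 2E = 4·5 + 5·x = 20 + 5x.
Every vertex has degree 3, so 3V = 2E.
Euler: V − E + F = 2 ⇒ (2E)/3 − E + (5 + x) = 2.
Multiply by 6: 2·(2E) − 3·(2E) + 6·(5 + x) = 12, i.e. 30 + 6x − (20 + 5x) = 12.
Collecting terms: x + 10 = 12, so x = 2.
Then 2E = 20 + 5·2 = 30, so E = 15, V = 2E/3 = 10, F = 5 + 2 = 7.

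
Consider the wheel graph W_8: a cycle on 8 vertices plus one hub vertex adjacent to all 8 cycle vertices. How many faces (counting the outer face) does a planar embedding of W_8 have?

W_8 has V = 8 + 1 = 9 vertices and E = 2·8 = 16 edges.
By Euler's formula F = 2 − V + E = 2 − 9 + 16 = 9.

9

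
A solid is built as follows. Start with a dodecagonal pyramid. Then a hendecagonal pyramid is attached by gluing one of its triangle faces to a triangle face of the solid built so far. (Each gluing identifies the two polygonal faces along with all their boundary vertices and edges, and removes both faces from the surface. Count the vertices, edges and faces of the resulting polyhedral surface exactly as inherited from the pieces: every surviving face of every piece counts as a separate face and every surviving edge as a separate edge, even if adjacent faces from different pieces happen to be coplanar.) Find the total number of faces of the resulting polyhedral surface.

A dodecagonal pyramid: V=13, E=24, F=13.
Attach a hendecagonal pyramid (V=12, E=22, F=12) along a 3-gon: merge 3 vertices and 3 edges, delete both glued faces → V=22, E=43, F=23.
Check: V − E + F = 22 − 43 + 23 = 2.

23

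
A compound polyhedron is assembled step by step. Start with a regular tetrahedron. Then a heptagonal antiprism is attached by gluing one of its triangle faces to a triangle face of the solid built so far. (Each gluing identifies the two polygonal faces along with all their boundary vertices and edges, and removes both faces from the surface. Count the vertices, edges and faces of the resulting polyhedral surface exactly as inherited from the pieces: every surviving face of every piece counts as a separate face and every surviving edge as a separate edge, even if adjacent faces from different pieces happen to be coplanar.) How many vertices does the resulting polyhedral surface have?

15

A regular tetrahedron: V=4, E=6, F=4.
Attach a heptagonal antiprism (V=14, E=28, F=16) along a 3-gon: merge 3 vertices and 3 edges, delete both glued faces → V=15, E=31, F=18.
Check: V − E + F = 15 − 31 + 18 = 2.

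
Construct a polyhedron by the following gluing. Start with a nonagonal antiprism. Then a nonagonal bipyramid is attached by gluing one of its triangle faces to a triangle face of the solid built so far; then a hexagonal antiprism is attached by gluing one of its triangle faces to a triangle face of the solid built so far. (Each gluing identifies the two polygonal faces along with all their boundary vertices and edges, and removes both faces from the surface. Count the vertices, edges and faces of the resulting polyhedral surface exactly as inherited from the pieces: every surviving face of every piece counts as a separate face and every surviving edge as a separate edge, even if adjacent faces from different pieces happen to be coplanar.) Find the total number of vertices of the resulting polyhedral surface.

A nonagonal antiprism: V=18, E=36, F=20.
Attach a nonagonal bipyramid (V=11, E=27, F=18) along a 3-gon: merge 3 vertices and 3 edges, delete both glued faces → V=26, E=60, F=36.
Attach a hexagonal antiprism (V=12, E=24, F=14) along a 3-gon: merge 3 vertices and 3 edges, delete both glued faces → V=35, E=81, F=48.
Check: V − E + F = 35 − 81 + 48 = 2.

35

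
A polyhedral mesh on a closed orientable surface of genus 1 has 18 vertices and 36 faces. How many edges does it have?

For a closed orientable surface of genus 1, χ = 2 − 2·1 = 0.
E = V + F − (0) = 18 + 36 − (0) = 54.

54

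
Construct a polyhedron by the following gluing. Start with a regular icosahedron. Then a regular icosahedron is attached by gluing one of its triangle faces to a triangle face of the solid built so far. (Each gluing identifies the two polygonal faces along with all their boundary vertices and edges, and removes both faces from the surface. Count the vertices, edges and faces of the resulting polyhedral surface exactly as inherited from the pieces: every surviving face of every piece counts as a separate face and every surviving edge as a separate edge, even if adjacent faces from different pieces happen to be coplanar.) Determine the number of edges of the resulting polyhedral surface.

57

A regular icosahedron: V=12, E=30, F=20.
Attach a regular icosahedron (V=12, E=30, F=20) along a 3-gon: merge 3 vertices and 3 edges, delete both glued faces → V=21, E=57, F=38.
Check: V − E + F = 21 − 57 + 38 = 2.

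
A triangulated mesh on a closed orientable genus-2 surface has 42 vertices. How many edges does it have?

χ = 2 − 2·2 = -2, and every face is a triangle so 3F = 2E.
V − E + F = -2 with E = 3F/2 gives 42 − (3/2 − 1)·F = -2, so F = 88 and E = 132.

132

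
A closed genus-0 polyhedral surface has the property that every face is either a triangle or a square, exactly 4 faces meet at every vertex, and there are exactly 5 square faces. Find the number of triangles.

Let x be the number of triangles; then F = 5 + x.
Edge–face incidences: 2E = 4·5 + 3·x = 20 + 3x.
Every vertex has degree 4, so 4V = 2E.
Euler: V − E + F = 2 ⇒ (2E)/4 − E + (5 + x) = 2.
Multiply by 8: 2·(2E) − 4·(2E) + 8·(5 + x) = 16, i.e. 40 + 8x − 2·(20 + 3x) = 16.
Collecting terms: 2x = 16, so x = 8.
Then 2E = 20 + 3·8 = 44, so E = 22, V = 2E/4 = 11, F = 5 + 8 = 13.

8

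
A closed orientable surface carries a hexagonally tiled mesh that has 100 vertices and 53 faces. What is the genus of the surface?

Every face is a hexagon, so 2E = 6·53 = 318, giving E = 159.
χ = V − E + F = 100 − 159 + 53 = -6.
For a closed orientable surface χ = 2 − 2g, so g = (2 − (-6))/2 = 4.

4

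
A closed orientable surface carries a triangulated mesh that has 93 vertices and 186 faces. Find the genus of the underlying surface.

1

Every face is a triangle, so 2E = 3·186 = 558, giving E = 279.
χ = V − E + F = 93 − 279 + 186 = 0.
For a closed orientable surface χ = 2 − 2g, so g = (2 − (0))/2 = 1.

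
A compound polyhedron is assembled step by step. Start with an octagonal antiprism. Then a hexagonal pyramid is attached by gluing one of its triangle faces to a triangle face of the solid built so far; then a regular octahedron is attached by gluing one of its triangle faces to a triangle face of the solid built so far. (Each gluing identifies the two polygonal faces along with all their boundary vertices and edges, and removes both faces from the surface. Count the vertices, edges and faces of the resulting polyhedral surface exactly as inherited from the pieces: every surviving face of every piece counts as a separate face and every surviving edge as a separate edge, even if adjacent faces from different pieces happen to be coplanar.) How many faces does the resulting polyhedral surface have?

29

An octagonal antiprism: V=16, E=32, F=18.
Attach a hexagonal pyramid (V=7, E=12, F=7) along a 3-gon: merge 3 vertices and 3 edges, delete both glued faces → V=20, E=41, F=23.
Attach a regular octahedron (V=6, E=12, F=8) along a 3-gon: merge 3 vertices and 3 edges, delete both glued faces → V=23, E=50, F=29.
Check: V − E + F = 23 − 50 + 29 = 2.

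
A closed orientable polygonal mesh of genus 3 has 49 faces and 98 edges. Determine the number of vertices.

For a closed orientable surface of genus 3, χ = 2 − 2·3 = -4.
V = -4 + E − F = -4 + 98 − 49 = 45.

45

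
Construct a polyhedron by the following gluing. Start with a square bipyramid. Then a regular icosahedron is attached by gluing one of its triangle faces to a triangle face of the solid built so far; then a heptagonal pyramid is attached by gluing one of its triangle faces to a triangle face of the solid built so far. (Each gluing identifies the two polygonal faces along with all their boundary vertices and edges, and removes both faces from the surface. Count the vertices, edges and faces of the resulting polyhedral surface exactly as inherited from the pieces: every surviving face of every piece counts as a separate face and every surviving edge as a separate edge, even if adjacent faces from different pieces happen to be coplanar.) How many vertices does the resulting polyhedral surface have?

20

A square bipyramid: V=6, E=12, F=8.
Attach a regular icosahedron (V=12, E=30, F=20) along a 3-gon: merge 3 vertices and 3 edges, delete both glued faces → V=15, E=39, F=26.
Attach a heptagonal pyramid (V=8, E=14, F=8) along a 3-gon: merge 3 vertices and 3 edges, delete both glued faces → V=20, E=50, F=32.
Check: V − E + F = 20 − 50 + 32 = 2.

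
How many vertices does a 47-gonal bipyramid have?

49

A bipyramid over an n-gon has 2n triangular faces and n + 2 vertices: V = 47 + 2 = 49, E = 3·47 = 141, F = 2·47 = 94.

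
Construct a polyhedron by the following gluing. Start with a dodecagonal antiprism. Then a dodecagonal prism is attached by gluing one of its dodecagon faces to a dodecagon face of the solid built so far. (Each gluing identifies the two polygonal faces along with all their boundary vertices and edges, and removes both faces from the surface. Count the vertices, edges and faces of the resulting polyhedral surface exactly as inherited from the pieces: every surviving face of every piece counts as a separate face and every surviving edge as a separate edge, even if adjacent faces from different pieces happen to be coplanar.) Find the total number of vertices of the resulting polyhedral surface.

A dodecagonal antiprism: V=24, E=48, F=26.
Attach a dodecagonal prism (V=24, E=36, F=14) along a 12-gon: merge 12 vertices and 12 edges, delete both glued faces → V=36, E=72, F=38.
Check: V − E + F = 36 − 72 + 38 = 2.

36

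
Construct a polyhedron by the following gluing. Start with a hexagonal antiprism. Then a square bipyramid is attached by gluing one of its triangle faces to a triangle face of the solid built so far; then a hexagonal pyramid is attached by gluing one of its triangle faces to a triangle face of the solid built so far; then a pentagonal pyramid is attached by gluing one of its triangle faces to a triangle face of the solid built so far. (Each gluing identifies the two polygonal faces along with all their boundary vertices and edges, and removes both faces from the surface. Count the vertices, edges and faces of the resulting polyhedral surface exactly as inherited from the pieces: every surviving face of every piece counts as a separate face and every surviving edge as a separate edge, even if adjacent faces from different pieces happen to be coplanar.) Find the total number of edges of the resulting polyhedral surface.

A hexagonal antiprism: V=12, E=24, F=14.
Attach a square bipyramid (V=6, E=12, F=8) along a 3-gon: merge 3 vertices and 3 edges, delete both glued faces → V=15, E=33, F=20.
Attach a hexagonal pyramid (V=7, E=12, F=7) along a 3-gon: merge 3 vertices and 3 edges, delete both glued faces → V=19, E=42, F=25.
Attach a pentagonal pyramid (V=6, E=10, F=6) along a 3-gon: merge 3 vertices and 3 edges, delete both glued faces → V=22, E=49, F=29.
Check: V − E + F = 22 − 49 + 29 = 2.

49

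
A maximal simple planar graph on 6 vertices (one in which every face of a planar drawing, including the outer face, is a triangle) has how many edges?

In a plane triangulation 3F = 2E and V − E + F = 2, so E = 3V − 6 = 3·6 − 6 = 12.

12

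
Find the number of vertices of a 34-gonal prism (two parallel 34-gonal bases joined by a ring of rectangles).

68

A prism on an n-gon has two n-gon bases and n rectangular sides: V = 2·34 = 68, E = 3·34 = 102, F = 34 + 2 = 36.
Check: V − E + F = 68 − 102 + 36 = 2.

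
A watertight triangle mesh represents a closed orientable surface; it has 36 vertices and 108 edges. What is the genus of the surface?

Every face is a triangle and each edge borders two faces, so 3F = 2·108, giving F = 72.
χ = V − E + F = 36 − 108 + 72 = 0.
For a closed orientable surface χ = 2 − 2g, so g = (2 − (0))/2 = 1.

1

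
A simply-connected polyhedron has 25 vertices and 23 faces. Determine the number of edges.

Here V − E + F = 2.
E = V + F − (2) = 25 + 23 − (2) = 46.

46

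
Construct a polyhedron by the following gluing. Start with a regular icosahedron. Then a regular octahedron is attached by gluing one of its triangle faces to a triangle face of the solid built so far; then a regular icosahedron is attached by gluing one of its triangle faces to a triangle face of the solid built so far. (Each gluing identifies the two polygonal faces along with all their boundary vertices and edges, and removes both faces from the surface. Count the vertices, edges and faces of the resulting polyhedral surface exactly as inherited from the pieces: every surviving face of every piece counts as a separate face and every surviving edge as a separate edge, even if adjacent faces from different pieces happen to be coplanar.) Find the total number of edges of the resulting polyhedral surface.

66

A regular icosahedron: V=12, E=30, F=20.
Attach a regular octahedron (V=6, E=12, F=8) along a 3-gon: merge 3 vertices and 3 edges, delete both glued faces → V=15, E=39, F=26.
Attach a regular icosahedron (V=12, E=30, F=20) along a 3-gon: merge 3 vertices and 3 edges, delete both glued faces → V=24, E=66, F=44.
Check: V − E + F = 24 − 66 + 44 = 2.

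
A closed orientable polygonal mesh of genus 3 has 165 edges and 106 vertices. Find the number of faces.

55

For a closed orientable surface of genus 3, χ = 2 − 2·3 = -4.
F = -4 − V + E = -4 − 106 + 165 = 55.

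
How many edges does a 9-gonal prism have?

A prism on an n-gon has two n-gon bases and n rectangular sides: V = 2·9 = 18, E = 3·9 = 27, F = 9 + 2 = 11.

27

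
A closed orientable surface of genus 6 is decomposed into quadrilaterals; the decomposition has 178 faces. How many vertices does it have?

χ = 2 − 2·6 = -10, and every face is a square so 4F = 2E.
E = 4·178/2 = 356. Then V = -10 + E − F = -10 + 356 − 178 = 168.

168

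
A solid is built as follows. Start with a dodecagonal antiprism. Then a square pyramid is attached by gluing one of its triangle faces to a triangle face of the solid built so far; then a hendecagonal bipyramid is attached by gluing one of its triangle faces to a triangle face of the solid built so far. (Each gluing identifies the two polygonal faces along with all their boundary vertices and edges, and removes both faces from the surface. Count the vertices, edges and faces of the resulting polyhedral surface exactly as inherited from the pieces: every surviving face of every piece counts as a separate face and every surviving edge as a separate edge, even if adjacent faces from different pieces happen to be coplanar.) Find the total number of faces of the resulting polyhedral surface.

49

A dodecagonal antiprism: V=24, E=48, F=26.
Attach a square pyramid (V=5, E=8, F=5) along a 3-gon: merge 3 vertices and 3 edges, delete both glued faces → V=26, E=53, F=29.
Attach a hendecagonal bipyramid (V=13, E=33, F=22) along a 3-gon: merge 3 vertices and 3 edges, delete both glued faces → V=36, E=83, F=49.
Check: V − E + F = 36 − 83 + 49 = 2.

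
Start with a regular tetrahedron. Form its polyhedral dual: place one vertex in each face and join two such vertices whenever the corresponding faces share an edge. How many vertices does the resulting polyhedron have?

The base solid has V = 4, E = 6, F = 4.
The dual swaps V and F and preserves E: V′ = F = 4, E′ = E = 6, F′ = V = 4.

4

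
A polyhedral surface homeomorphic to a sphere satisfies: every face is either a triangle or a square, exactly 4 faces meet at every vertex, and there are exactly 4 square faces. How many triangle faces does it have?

8

Let x be the number of triangles; then F = 4 + x.
Edge–face incidences: 2E = 4·4 + 3·x = 16 + 3x.
Every vertex has degree 4, so 4V = 2E.
Euler: V − E + F = 2 ⇒ (2E)/4 − E + (4 + x) = 2.
Multiply by 8: 2·(2E) − 4·(2E) + 8·(4 + x) = 16, i.e. 32 + 8x − 2·(16 + 3x) = 16.
Collecting terms: 2x = 16, so x = 8.
Then 2E = 16 + 3·8 = 40, so E = 20, V = 2E/4 = 10, F = 4 + 8 = 12.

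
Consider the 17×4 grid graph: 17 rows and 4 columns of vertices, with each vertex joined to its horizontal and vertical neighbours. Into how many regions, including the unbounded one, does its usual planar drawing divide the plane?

The grid has V = 17·4 = 68 vertices and E = 17·3 + 4·16 = 115 edges.
F = 2 − V + E = 2 − 68 + 115 = 49.

49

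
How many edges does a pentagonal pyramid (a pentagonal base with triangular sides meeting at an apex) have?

A pyramid on an n-gon base has one n-gon and n triangles: V = 5 + 1 = 6, E = 2·5 = 10, F = 5 + 1 = 6.
Check: V − E + F = 6 − 10 + 6 = 2.

10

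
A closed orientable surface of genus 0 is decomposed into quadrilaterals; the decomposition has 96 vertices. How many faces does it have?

94

χ = 2 − 2·0 = 2, and every face is a square so 4F = 2E.
V − E + F = 2 with E = 4F/2 gives 96 − (4/2 − 1)·F = 2, so F = 94 and E = 188.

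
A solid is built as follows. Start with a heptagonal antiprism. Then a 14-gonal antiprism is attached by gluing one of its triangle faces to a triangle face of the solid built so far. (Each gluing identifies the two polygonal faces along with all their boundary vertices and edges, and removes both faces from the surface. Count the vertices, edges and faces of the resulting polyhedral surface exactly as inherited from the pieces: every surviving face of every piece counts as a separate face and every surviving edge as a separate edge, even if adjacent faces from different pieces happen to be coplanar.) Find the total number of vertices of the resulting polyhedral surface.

A heptagonal antiprism: V=14, E=28, F=16.
Attach a 14-gonal antiprism (V=28, E=56, F=30) along a 3-gon: merge 3 vertices and 3 edges, delete both glued faces → V=39, E=81, F=44.
Check: V − E + F = 39 − 81 + 44 = 2.

39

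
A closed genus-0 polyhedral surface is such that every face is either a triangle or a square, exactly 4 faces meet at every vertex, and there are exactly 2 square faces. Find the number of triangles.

Let x be the number of triangles; then F = 2 + x.
Edge–face incidences: 2E = 4·2 + 3·x = 8 + 3x.
Every vertex has degree 4, so 4V = 2E.
Euler: V − E + F = 2 ⇒ (2E)/4 − E + (2 + x) = 2.
Multiply by 8: 2·(2E) − 4·(2E) + 8·(2 + x) = 16, i.e. 16 + 8x − 2·(8 + 3x) = 16.
Collecting terms: 2x = 16, so x = 8.
Then 2E = 8 + 3·8 = 32, so E = 16, V = 2E/4 = 8, F = 2 + 8 = 10.

8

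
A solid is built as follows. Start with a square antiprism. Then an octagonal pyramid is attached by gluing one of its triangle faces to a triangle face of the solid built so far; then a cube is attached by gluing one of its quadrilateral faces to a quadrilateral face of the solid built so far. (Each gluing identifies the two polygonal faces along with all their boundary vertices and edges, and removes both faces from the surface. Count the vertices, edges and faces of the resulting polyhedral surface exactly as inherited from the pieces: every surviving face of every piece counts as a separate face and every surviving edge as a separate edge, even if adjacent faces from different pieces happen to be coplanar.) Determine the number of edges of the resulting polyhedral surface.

37

A square antiprism: V=8, E=16, F=10.
Attach an octagonal pyramid (V=9, E=16, F=9) along a 3-gon: merge 3 vertices and 3 edges, delete both glued faces → V=14, E=29, F=17.
Attach a cube (V=8, E=12, F=6) along a 4-gon: merge 4 vertices and 4 edges, delete both glued faces → V=18, E=37, F=21.
Check: V − E + F = 18 − 37 + 21 = 2.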